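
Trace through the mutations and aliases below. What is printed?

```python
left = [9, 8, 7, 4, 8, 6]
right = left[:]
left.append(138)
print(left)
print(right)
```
[9, 8, 7, 4, 8, 6, 138]
[9, 8, 7, 4, 8, 6]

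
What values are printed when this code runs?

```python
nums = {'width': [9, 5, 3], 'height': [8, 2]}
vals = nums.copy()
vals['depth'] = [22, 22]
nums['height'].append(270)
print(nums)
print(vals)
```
{'width': [9, 5, 3], 'height': [8, 2, 270]}
{'width': [9, 5, 3], 'height': [8, 2, 270], 'depth': [22, 22]}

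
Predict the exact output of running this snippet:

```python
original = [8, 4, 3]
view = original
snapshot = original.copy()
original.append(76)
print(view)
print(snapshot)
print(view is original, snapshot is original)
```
[8, 4, 3, 76]
[8, 4, 3]
True False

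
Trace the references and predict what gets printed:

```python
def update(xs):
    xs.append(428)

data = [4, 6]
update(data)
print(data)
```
[4, 6, 428]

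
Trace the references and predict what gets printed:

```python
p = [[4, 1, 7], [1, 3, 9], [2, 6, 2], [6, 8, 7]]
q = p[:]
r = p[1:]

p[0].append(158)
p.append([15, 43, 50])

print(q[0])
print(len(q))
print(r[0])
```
[4, 1, 7, 158]
4
[1, 3, 9]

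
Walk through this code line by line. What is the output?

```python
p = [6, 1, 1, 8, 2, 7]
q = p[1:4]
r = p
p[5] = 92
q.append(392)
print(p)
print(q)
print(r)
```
[6, 1, 1, 8, 2, 92]
[1, 1, 8, 392]
[6, 1, 1, 8, 2, 92]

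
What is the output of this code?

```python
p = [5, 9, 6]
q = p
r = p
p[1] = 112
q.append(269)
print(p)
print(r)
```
[5, 112, 6, 269]
[5, 112, 6, 269]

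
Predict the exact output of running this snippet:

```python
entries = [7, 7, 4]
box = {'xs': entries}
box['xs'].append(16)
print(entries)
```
[7, 7, 4, 16]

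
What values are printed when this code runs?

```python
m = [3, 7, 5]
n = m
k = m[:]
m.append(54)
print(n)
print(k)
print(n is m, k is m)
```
[3, 7, 5, 54]
[3, 7, 5]
True False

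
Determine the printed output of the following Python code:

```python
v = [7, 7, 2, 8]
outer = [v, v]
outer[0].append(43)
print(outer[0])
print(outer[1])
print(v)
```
[7, 7, 2, 8, 43]
[7, 7, 2, 8, 43]
[7, 7, 2, 8, 43]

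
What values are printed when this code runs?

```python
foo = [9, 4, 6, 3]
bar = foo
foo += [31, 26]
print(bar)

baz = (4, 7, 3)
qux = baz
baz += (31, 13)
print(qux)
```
[9, 4, 6, 3, 31, 26]
(4, 7, 3)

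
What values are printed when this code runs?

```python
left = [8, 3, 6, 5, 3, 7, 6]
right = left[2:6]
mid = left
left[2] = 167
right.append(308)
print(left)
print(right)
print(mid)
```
[8, 3, 167, 5, 3, 7, 6]
[6, 5, 3, 7, 308]
[8, 3, 167, 5, 3, 7, 6]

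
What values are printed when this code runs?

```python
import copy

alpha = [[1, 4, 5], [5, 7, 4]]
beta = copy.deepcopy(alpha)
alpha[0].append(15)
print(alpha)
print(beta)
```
[[1, 4, 5, 15], [5, 7, 4]]
[[1, 4, 5], [5, 7, 4]]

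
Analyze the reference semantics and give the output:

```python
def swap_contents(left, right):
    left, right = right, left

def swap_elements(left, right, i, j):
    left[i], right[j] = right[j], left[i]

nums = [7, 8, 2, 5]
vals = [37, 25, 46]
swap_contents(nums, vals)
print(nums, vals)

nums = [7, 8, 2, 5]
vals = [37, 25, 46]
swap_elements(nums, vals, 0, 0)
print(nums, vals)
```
[7, 8, 2, 5] [37, 25, 46]
[37, 8, 2, 5] [7, 25, 46]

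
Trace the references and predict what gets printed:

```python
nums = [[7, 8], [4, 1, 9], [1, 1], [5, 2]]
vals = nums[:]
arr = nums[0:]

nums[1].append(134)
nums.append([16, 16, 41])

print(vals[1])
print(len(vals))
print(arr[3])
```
[4, 1, 9, 134]
4
[5, 2]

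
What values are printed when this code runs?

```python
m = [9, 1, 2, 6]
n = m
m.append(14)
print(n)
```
[9, 1, 2, 6, 14]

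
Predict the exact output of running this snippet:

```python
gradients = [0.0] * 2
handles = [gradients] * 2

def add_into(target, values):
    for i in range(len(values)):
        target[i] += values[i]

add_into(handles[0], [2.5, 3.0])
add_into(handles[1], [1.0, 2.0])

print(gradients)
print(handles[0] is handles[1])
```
[3.5, 5.0]
True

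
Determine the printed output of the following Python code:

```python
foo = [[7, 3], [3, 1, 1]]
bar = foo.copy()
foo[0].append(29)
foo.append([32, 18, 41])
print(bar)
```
[[7, 3, 29], [3, 1, 1]]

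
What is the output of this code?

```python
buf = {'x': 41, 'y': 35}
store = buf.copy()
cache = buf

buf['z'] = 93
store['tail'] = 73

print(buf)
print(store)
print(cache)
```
{'x': 41, 'y': 35, 'z': 93}
{'x': 41, 'y': 35, 'tail': 73}
{'x': 41, 'y': 35, 'z': 93}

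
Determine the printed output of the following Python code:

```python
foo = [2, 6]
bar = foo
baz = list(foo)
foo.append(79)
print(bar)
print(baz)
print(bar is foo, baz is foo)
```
[2, 6, 79]
[2, 6]
True False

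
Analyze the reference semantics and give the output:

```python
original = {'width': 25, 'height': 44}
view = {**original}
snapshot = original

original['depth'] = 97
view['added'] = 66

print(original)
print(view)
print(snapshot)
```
{'width': 25, 'height': 44, 'depth': 97}
{'width': 25, 'height': 44, 'added': 66}
{'width': 25, 'height': 44, 'depth': 97}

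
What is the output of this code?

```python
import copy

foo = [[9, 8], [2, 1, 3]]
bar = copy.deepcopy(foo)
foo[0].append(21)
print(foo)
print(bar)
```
[[9, 8, 21], [2, 1, 3]]
[[9, 8], [2, 1, 3]]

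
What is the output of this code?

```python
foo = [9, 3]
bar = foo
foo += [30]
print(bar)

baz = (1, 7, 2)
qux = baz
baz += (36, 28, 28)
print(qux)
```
[9, 3, 30]
(1, 7, 2)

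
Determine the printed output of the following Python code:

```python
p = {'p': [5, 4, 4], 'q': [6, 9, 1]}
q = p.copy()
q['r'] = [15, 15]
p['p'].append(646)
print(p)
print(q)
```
{'p': [5, 4, 4, 646], 'q': [6, 9, 1]}
{'p': [5, 4, 4, 646], 'q': [6, 9, 1], 'r': [15, 15]}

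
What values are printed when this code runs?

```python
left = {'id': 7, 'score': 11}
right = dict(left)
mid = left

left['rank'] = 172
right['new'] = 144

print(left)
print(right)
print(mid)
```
{'id': 7, 'score': 11, 'rank': 172}
{'id': 7, 'score': 11, 'new': 144}
{'id': 7, 'score': 11, 'rank': 172}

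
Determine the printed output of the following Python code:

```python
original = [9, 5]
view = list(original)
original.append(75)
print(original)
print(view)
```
[9, 5, 75]
[9, 5]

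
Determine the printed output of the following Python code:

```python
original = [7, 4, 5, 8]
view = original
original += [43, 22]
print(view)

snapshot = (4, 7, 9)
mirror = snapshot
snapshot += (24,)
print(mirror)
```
[7, 4, 5, 8, 43, 22]
(4, 7, 9)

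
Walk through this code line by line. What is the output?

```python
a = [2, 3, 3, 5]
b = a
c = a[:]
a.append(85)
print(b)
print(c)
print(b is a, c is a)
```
[2, 3, 3, 5, 85]
[2, 3, 3, 5]
True False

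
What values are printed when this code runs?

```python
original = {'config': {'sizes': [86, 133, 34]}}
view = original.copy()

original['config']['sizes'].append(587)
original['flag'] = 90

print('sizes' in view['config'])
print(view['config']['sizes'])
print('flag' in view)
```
True
[86, 133, 34, 587]
False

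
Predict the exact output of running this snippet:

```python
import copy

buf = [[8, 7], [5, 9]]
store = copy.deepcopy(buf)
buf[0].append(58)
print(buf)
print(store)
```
[[8, 7, 58], [5, 9]]
[[8, 7], [5, 9]]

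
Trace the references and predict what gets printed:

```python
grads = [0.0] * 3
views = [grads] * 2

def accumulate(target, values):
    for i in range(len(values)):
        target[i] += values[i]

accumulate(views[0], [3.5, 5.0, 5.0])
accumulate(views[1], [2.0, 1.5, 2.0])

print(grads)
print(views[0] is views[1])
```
[5.5, 6.5, 7.0]
True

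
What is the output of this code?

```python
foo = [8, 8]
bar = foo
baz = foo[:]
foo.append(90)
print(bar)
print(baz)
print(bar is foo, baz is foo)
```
[8, 8, 90]
[8, 8]
True False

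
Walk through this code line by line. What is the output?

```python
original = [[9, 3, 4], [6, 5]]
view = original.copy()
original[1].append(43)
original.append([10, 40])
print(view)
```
[[9, 3, 4], [6, 5, 43]]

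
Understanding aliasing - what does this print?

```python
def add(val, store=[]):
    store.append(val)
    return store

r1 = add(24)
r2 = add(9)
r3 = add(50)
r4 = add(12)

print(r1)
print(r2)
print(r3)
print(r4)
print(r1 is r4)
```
[24, 9, 50, 12]
[24, 9, 50, 12]
[24, 9, 50, 12]
[24, 9, 50, 12]
True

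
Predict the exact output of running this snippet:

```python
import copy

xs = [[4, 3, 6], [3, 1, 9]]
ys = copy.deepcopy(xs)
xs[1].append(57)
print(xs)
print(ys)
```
[[4, 3, 6], [3, 1, 9, 57]]
[[4, 3, 6], [3, 1, 9]]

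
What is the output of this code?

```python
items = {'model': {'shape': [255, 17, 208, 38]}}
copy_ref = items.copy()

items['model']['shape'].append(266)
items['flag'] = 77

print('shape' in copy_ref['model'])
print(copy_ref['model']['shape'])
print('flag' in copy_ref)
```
True
[255, 17, 208, 38, 266]
False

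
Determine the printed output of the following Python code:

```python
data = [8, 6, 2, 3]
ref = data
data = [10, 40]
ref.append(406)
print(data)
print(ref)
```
[10, 40]
[8, 6, 2, 3, 406]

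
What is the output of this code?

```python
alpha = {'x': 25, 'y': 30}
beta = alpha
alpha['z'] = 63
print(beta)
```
{'x': 25, 'y': 30, 'z': 63}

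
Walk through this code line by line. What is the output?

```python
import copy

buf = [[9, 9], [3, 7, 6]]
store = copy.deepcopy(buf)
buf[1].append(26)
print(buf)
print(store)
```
[[9, 9], [3, 7, 6, 26]]
[[9, 9], [3, 7, 6]]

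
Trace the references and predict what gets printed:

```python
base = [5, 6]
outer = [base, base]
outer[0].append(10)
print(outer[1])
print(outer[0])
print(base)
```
[5, 6, 10]
[5, 6, 10]
[5, 6, 10]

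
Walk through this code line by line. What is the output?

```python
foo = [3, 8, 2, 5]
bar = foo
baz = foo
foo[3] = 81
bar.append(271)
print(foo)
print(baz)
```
[3, 8, 2, 81, 271]
[3, 8, 2, 81, 271]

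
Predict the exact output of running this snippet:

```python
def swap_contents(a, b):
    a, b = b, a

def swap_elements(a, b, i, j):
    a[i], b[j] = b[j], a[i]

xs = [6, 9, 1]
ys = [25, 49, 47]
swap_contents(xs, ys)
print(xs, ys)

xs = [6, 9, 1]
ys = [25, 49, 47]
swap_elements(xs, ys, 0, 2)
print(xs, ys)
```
[6, 9, 1] [25, 49, 47]
[47, 9, 1] [25, 49, 6]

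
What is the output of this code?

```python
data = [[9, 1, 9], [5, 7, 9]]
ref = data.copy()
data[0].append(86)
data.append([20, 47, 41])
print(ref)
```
[[9, 1, 9, 86], [5, 7, 9]]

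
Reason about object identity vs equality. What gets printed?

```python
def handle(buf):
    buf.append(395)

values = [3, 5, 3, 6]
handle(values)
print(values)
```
[3, 5, 3, 6, 395]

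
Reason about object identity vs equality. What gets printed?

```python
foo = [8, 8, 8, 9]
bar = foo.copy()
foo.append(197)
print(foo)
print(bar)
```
[8, 8, 8, 9, 197]
[8, 8, 8, 9]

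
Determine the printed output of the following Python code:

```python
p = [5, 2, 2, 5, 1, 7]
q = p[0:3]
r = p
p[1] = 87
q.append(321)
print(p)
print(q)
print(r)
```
[5, 87, 2, 5, 1, 7]
[5, 2, 2, 321]
[5, 87, 2, 5, 1, 7]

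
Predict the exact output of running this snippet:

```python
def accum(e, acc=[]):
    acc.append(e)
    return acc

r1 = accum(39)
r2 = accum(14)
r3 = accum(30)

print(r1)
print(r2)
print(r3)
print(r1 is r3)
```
[39, 14, 30]
[39, 14, 30]
[39, 14, 30]
True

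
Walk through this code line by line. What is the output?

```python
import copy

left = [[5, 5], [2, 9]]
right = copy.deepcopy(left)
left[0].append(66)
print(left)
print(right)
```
[[5, 5, 66], [2, 9]]
[[5, 5], [2, 9]]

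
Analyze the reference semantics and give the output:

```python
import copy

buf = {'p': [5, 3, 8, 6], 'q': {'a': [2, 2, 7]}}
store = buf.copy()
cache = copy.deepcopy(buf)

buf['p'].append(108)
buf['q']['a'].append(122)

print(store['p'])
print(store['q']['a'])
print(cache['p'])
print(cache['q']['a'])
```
[5, 3, 8, 6, 108]
[2, 2, 7, 122]
[5, 3, 8, 6]
[2, 2, 7]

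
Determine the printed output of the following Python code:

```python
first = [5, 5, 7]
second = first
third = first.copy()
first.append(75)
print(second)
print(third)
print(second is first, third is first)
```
[5, 5, 7, 75]
[5, 5, 7]
True False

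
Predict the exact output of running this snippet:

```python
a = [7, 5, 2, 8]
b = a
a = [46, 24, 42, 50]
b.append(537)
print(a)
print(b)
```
[46, 24, 42, 50]
[7, 5, 2, 8, 537]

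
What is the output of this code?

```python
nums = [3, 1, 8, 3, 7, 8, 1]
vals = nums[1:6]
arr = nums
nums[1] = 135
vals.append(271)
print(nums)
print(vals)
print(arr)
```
[3, 135, 8, 3, 7, 8, 1]
[1, 8, 3, 7, 8, 271]
[3, 135, 8, 3, 7, 8, 1]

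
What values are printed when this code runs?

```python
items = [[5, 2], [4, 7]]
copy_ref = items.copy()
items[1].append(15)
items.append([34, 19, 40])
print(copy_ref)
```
[[5, 2], [4, 7, 15]]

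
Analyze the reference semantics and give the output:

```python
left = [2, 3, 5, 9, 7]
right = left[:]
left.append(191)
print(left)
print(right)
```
[2, 3, 5, 9, 7, 191]
[2, 3, 5, 9, 7]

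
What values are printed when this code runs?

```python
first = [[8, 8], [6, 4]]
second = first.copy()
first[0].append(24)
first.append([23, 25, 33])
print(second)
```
[[8, 8, 24], [6, 4]]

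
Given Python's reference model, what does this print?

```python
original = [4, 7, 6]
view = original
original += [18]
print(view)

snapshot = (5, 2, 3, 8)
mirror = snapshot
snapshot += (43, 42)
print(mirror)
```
[4, 7, 6, 18]
(5, 2, 3, 8)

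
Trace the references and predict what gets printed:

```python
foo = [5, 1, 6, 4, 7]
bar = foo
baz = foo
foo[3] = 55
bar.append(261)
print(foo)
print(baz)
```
[5, 1, 6, 55, 7, 261]
[5, 1, 6, 55, 7, 261]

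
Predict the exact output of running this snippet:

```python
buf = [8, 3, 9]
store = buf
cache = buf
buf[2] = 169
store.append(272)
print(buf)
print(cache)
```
[8, 3, 169, 272]
[8, 3, 169, 272]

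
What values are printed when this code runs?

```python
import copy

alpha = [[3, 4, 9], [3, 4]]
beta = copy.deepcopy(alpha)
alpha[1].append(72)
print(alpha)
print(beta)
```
[[3, 4, 9], [3, 4, 72]]
[[3, 4, 9], [3, 4]]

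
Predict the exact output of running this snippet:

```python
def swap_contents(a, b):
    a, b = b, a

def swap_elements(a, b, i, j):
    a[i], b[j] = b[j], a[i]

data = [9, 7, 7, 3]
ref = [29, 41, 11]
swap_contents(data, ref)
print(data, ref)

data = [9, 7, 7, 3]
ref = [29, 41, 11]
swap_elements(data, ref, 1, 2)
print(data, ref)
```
[9, 7, 7, 3] [29, 41, 11]
[9, 11, 7, 3] [29, 41, 7]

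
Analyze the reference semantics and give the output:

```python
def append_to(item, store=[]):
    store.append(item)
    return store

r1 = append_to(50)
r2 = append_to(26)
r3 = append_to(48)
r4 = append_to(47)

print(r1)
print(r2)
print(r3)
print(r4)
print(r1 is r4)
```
[50, 26, 48, 47]
[50, 26, 48, 47]
[50, 26, 48, 47]
[50, 26, 48, 47]
True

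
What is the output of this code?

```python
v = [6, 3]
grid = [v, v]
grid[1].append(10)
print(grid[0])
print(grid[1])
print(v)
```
[6, 3, 10]
[6, 3, 10]
[6, 3, 10]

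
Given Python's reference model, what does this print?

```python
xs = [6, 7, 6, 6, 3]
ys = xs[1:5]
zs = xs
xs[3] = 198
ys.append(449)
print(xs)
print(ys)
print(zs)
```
[6, 7, 6, 198, 3]
[7, 6, 6, 3, 449]
[6, 7, 6, 198, 3]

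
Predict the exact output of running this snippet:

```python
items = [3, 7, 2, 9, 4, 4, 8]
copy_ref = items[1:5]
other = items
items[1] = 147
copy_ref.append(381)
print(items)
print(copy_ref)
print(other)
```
[3, 147, 2, 9, 4, 4, 8]
[7, 2, 9, 4, 381]
[3, 147, 2, 9, 4, 4, 8]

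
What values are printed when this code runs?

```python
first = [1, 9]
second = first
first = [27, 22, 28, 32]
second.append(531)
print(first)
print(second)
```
[27, 22, 28, 32]
[1, 9, 531]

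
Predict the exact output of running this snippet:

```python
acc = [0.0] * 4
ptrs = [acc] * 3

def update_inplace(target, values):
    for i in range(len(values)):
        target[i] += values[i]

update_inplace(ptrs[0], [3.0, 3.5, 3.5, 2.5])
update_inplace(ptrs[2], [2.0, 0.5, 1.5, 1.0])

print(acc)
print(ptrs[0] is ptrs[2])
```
[5.0, 4.0, 5.0, 3.5]
True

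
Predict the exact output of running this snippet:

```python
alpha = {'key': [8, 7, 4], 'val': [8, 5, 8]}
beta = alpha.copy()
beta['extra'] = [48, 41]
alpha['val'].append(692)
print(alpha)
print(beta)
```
{'key': [8, 7, 4], 'val': [8, 5, 8, 692]}
{'key': [8, 7, 4], 'val': [8, 5, 8, 692], 'extra': [48, 41]}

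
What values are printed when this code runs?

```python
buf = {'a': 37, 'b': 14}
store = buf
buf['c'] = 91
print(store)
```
{'a': 37, 'b': 14, 'c': 91}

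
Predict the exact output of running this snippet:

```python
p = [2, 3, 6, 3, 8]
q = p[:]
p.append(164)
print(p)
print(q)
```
[2, 3, 6, 3, 8, 164]
[2, 3, 6, 3, 8]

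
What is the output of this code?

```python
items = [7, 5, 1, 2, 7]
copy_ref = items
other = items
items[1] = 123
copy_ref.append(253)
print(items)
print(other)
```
[7, 123, 1, 2, 7, 253]
[7, 123, 1, 2, 7, 253]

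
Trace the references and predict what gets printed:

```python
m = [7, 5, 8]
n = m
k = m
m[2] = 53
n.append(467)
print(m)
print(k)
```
[7, 5, 53, 467]
[7, 5, 53, 467]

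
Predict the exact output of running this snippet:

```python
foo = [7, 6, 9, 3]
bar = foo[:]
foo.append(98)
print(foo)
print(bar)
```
[7, 6, 9, 3, 98]
[7, 6, 9, 3]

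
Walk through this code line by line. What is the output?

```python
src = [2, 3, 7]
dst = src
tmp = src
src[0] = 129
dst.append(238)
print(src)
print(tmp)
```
[129, 3, 7, 238]
[129, 3, 7, 238]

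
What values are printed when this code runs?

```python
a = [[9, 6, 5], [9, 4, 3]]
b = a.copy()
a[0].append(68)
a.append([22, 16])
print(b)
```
[[9, 6, 5, 68], [9, 4, 3]]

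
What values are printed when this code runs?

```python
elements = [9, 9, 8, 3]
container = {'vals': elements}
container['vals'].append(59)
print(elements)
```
[9, 9, 8, 3, 59]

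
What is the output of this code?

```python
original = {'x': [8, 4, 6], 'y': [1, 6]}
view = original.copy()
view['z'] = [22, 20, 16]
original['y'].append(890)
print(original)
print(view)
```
{'x': [8, 4, 6], 'y': [1, 6, 890]}
{'x': [8, 4, 6], 'y': [1, 6, 890], 'z': [22, 20, 16]}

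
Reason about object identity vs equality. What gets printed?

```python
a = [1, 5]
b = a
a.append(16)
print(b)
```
[1, 5, 16]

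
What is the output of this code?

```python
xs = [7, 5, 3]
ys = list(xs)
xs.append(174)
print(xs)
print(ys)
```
[7, 5, 3, 174]
[7, 5, 3]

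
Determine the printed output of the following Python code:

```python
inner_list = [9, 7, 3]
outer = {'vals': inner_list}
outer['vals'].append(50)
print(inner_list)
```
[9, 7, 3, 50]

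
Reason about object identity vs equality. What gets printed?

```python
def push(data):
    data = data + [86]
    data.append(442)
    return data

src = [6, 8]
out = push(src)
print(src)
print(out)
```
[6, 8]
[6, 8, 86, 442]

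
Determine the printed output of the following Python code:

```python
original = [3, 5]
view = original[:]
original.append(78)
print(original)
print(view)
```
[3, 5, 78]
[3, 5]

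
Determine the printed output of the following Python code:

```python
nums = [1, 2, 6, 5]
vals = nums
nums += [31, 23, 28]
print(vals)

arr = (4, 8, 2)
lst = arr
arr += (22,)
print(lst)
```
[1, 2, 6, 5, 31, 23, 28]
(4, 8, 2)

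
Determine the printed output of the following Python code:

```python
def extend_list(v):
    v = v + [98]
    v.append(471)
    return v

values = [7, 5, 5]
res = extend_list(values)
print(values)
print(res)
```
[7, 5, 5]
[7, 5, 5, 98, 471]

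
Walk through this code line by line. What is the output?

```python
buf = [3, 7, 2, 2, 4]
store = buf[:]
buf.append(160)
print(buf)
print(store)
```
[3, 7, 2, 2, 4, 160]
[3, 7, 2, 2, 4]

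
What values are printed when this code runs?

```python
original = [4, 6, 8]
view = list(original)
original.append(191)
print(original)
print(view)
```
[4, 6, 8, 191]
[4, 6, 8]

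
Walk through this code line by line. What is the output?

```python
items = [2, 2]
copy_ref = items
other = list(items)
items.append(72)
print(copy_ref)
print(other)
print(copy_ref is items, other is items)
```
[2, 2, 72]
[2, 2]
True False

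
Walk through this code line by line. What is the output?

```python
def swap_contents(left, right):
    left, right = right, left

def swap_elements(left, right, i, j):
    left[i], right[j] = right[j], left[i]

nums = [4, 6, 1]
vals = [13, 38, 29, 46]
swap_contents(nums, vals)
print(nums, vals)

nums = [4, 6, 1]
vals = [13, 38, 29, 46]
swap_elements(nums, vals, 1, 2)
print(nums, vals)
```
[4, 6, 1] [13, 38, 29, 46]
[4, 29, 1] [13, 38, 6, 46]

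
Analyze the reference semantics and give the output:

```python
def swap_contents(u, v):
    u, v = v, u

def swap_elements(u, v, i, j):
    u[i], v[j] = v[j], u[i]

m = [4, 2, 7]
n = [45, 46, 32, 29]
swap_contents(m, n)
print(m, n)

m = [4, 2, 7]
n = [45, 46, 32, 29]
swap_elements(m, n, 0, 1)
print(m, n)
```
[4, 2, 7] [45, 46, 32, 29]
[46, 2, 7] [45, 4, 32, 29]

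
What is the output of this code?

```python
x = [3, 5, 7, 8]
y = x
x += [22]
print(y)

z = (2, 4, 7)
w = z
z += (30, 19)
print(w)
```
[3, 5, 7, 8, 22]
(2, 4, 7)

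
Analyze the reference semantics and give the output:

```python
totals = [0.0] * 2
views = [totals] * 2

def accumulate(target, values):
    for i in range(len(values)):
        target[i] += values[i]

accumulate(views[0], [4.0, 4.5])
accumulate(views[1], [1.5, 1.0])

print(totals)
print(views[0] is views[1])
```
[5.5, 5.5]
True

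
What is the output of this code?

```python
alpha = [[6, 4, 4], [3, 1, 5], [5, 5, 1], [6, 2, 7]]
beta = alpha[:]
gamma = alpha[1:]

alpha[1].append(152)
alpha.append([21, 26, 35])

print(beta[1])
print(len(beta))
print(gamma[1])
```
[3, 1, 5, 152]
4
[5, 5, 1]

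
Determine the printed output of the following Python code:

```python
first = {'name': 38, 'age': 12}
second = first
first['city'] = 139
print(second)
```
{'name': 38, 'age': 12, 'city': 139}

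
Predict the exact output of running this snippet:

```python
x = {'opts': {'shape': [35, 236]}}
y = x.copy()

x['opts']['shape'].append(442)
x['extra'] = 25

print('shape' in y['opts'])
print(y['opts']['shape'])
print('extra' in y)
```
True
[35, 236, 442]
False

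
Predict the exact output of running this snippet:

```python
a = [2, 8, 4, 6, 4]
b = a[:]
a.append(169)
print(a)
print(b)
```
[2, 8, 4, 6, 4, 169]
[2, 8, 4, 6, 4]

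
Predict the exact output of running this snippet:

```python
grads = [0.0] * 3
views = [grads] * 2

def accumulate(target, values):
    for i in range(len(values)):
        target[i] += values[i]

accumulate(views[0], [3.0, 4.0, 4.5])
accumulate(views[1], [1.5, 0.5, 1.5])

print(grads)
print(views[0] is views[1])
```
[4.5, 4.5, 6.0]
True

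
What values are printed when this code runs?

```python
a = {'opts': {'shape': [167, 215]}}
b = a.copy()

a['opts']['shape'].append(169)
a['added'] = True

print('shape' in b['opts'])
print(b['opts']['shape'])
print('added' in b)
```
True
[167, 215, 169]
False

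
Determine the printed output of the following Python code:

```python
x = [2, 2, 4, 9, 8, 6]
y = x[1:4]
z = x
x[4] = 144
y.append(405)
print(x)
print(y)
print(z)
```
[2, 2, 4, 9, 144, 6]
[2, 4, 9, 405]
[2, 2, 4, 9, 144, 6]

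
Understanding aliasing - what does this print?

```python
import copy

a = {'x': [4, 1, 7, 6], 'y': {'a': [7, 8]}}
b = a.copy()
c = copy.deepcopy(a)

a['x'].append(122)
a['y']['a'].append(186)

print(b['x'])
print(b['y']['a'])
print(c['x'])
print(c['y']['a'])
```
[4, 1, 7, 6, 122]
[7, 8, 186]
[4, 1, 7, 6]
[7, 8]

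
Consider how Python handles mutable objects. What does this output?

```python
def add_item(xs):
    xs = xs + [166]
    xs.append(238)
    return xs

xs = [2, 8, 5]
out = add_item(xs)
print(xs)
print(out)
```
[2, 8, 5]
[2, 8, 5, 166, 238]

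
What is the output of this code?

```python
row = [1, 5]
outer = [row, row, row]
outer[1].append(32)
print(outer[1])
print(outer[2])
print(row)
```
[1, 5, 32]
[1, 5, 32]
[1, 5, 32]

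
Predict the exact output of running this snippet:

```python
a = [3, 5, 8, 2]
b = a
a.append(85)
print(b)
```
[3, 5, 8, 2, 85]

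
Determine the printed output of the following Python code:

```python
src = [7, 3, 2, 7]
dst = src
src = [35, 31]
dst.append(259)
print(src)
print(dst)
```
[35, 31]
[7, 3, 2, 7, 259]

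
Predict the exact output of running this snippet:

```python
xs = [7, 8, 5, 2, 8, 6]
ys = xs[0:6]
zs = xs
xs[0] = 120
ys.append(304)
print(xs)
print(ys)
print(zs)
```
[120, 8, 5, 2, 8, 6]
[7, 8, 5, 2, 8, 6, 304]
[120, 8, 5, 2, 8, 6]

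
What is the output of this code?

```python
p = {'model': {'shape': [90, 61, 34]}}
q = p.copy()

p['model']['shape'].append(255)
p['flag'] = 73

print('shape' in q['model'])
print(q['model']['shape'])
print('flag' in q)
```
True
[90, 61, 34, 255]
False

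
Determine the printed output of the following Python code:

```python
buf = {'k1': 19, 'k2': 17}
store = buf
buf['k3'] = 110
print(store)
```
{'k1': 19, 'k2': 17, 'k3': 110}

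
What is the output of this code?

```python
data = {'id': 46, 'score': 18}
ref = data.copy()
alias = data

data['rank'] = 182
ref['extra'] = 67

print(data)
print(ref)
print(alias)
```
{'id': 46, 'score': 18, 'rank': 182}
{'id': 46, 'score': 18, 'extra': 67}
{'id': 46, 'score': 18, 'rank': 182}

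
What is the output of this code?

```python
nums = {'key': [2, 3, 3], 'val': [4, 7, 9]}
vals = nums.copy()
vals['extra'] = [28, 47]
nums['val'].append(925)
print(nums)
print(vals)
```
{'key': [2, 3, 3], 'val': [4, 7, 9, 925]}
{'key': [2, 3, 3], 'val': [4, 7, 9, 925], 'extra': [28, 47]}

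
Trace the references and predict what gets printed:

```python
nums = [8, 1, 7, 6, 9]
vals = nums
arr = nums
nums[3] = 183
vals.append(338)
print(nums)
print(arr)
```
[8, 1, 7, 183, 9, 338]
[8, 1, 7, 183, 9, 338]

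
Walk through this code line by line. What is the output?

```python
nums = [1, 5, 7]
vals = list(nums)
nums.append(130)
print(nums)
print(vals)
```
[1, 5, 7, 130]
[1, 5, 7]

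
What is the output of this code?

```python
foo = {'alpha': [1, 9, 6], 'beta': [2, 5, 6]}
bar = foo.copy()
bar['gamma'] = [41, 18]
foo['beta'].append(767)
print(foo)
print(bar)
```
{'alpha': [1, 9, 6], 'beta': [2, 5, 6, 767]}
{'alpha': [1, 9, 6], 'beta': [2, 5, 6, 767], 'gamma': [41, 18]}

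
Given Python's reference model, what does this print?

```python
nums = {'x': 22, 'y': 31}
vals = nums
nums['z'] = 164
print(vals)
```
{'x': 22, 'y': 31, 'z': 164}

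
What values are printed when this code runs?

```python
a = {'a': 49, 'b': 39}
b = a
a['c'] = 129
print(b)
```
{'a': 49, 'b': 39, 'c': 129}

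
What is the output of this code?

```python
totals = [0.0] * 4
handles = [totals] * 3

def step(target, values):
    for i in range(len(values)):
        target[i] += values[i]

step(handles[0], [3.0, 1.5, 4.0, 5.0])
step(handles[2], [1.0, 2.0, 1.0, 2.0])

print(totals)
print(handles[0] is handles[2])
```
[4.0, 3.5, 5.0, 7.0]
True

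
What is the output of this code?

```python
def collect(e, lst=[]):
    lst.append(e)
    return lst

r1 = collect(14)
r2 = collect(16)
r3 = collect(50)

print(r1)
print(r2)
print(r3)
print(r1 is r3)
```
[14, 16, 50]
[14, 16, 50]
[14, 16, 50]
True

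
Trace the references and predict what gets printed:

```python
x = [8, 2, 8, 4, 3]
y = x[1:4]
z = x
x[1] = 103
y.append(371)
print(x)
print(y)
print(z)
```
[8, 103, 8, 4, 3]
[2, 8, 4, 371]
[8, 103, 8, 4, 3]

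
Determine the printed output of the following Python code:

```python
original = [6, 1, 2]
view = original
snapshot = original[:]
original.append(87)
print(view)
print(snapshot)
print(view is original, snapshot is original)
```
[6, 1, 2, 87]
[6, 1, 2]
True False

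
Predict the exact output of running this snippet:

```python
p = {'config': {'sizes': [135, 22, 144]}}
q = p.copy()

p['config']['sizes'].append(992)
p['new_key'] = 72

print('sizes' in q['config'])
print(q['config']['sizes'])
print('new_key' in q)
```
True
[135, 22, 144, 992]
False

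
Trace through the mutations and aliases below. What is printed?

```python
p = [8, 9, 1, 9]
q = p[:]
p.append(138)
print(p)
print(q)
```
[8, 9, 1, 9, 138]
[8, 9, 1, 9]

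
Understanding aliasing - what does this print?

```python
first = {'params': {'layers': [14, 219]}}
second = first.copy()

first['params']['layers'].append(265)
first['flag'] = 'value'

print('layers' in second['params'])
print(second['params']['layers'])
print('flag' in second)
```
True
[14, 219, 265]
False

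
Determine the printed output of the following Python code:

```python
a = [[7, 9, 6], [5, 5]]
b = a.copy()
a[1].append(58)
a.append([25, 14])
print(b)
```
[[7, 9, 6], [5, 5, 58]]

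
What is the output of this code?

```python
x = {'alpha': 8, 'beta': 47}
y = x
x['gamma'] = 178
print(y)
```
{'alpha': 8, 'beta': 47, 'gamma': 178}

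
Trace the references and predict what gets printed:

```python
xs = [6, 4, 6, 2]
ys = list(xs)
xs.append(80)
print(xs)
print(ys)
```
[6, 4, 6, 2, 80]
[6, 4, 6, 2]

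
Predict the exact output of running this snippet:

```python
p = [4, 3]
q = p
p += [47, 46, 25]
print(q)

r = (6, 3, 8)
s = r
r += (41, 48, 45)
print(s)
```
[4, 3, 47, 46, 25]
(6, 3, 8)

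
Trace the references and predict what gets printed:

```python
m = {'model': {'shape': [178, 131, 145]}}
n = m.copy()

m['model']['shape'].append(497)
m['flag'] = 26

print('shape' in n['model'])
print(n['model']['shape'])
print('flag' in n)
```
True
[178, 131, 145, 497]
False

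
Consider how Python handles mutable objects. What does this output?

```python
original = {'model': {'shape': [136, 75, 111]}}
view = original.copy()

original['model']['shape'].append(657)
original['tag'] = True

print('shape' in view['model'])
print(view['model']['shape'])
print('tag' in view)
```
True
[136, 75, 111, 657]
False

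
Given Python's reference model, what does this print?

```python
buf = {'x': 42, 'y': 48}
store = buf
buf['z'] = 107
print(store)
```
{'x': 42, 'y': 48, 'z': 107}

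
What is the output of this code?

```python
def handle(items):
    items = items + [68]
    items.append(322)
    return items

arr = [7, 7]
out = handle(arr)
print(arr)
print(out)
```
[7, 7]
[7, 7, 68, 322]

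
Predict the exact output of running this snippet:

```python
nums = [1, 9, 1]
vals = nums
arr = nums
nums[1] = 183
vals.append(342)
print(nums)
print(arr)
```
[1, 183, 1, 342]
[1, 183, 1, 342]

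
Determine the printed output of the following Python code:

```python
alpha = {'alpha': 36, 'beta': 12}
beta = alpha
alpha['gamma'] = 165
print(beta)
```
{'alpha': 36, 'beta': 12, 'gamma': 165}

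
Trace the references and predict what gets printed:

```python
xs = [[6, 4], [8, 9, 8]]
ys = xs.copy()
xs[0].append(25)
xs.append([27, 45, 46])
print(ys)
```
[[6, 4, 25], [8, 9, 8]]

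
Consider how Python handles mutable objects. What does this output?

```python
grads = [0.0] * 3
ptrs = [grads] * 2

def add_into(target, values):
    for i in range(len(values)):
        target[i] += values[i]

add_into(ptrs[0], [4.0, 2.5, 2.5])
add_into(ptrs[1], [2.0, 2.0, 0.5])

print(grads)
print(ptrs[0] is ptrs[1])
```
[6.0, 4.5, 3.0]
True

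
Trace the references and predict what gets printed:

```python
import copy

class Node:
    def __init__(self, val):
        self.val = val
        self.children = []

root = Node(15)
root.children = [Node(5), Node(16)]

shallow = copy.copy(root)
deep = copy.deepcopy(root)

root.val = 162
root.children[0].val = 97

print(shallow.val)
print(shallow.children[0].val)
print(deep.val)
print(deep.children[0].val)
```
15
97
15
5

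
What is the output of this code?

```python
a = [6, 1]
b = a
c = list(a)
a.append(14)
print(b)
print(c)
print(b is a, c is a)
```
[6, 1, 14]
[6, 1]
True False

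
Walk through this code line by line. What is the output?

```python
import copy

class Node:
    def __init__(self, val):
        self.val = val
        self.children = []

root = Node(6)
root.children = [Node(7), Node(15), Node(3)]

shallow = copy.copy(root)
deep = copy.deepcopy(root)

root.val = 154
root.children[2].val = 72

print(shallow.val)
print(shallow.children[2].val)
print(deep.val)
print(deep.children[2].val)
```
6
72
6
3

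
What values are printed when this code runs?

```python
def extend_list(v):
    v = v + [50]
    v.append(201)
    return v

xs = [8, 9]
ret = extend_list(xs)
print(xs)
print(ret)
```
[8, 9]
[8, 9, 50, 201]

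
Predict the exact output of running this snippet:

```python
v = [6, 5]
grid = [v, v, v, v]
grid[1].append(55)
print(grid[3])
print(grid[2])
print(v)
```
[6, 5, 55]
[6, 5, 55]
[6, 5, 55]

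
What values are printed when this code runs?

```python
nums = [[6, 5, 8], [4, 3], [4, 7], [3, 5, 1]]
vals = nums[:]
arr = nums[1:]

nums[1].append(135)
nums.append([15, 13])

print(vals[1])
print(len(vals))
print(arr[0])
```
[4, 3, 135]
4
[4, 3, 135]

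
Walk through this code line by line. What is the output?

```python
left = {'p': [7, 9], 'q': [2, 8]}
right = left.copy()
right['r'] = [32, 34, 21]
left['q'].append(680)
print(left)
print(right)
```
{'p': [7, 9], 'q': [2, 8, 680]}
{'p': [7, 9], 'q': [2, 8, 680], 'r': [32, 34, 21]}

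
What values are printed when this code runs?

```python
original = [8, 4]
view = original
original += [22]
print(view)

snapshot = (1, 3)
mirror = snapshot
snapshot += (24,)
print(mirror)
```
[8, 4, 22]
(1, 3)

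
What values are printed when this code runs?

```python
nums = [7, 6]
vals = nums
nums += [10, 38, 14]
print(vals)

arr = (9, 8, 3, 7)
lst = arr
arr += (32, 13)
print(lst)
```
[7, 6, 10, 38, 14]
(9, 8, 3, 7)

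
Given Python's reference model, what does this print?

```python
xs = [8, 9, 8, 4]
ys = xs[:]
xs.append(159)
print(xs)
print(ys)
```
[8, 9, 8, 4, 159]
[8, 9, 8, 4]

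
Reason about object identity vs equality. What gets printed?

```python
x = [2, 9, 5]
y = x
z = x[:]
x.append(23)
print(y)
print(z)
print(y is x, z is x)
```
[2, 9, 5, 23]
[2, 9, 5]
True False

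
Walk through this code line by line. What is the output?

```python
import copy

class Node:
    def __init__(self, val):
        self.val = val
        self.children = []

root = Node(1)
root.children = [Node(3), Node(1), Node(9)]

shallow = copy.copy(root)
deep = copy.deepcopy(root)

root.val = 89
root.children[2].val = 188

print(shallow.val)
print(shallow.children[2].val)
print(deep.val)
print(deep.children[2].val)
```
1
188
1
9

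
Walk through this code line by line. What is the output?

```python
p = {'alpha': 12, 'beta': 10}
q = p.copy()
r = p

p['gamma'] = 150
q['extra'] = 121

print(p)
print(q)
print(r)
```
{'alpha': 12, 'beta': 10, 'gamma': 150}
{'alpha': 12, 'beta': 10, 'extra': 121}
{'alpha': 12, 'beta': 10, 'gamma': 150}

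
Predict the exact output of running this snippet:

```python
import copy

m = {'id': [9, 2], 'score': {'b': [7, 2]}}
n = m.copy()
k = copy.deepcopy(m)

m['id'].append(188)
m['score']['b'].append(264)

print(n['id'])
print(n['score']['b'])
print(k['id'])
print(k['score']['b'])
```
[9, 2, 188]
[7, 2, 264]
[9, 2]
[7, 2]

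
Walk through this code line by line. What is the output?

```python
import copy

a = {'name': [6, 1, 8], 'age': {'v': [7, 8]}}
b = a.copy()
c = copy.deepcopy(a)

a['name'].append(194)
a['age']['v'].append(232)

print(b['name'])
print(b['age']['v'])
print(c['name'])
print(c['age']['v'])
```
[6, 1, 8, 194]
[7, 8, 232]
[6, 1, 8]
[7, 8]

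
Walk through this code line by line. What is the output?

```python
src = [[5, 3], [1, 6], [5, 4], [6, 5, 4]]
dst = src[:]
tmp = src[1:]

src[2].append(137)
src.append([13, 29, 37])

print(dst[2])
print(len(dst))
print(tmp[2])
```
[5, 4, 137]
4
[6, 5, 4]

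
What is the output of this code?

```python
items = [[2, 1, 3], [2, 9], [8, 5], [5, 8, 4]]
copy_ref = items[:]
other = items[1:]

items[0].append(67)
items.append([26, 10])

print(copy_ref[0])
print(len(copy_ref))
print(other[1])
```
[2, 1, 3, 67]
4
[8, 5]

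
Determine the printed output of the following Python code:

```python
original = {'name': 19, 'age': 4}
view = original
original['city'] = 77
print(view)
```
{'name': 19, 'age': 4, 'city': 77}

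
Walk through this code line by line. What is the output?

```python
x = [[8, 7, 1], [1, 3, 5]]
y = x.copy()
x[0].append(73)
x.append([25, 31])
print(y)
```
[[8, 7, 1, 73], [1, 3, 5]]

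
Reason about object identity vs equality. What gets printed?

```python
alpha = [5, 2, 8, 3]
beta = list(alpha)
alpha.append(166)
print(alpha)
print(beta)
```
[5, 2, 8, 3, 166]
[5, 2, 8, 3]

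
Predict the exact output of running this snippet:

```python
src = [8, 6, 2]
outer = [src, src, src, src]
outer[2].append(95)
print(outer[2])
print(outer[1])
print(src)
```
[8, 6, 2, 95]
[8, 6, 2, 95]
[8, 6, 2, 95]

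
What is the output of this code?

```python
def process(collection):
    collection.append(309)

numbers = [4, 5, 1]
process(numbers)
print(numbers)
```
[4, 5, 1, 309]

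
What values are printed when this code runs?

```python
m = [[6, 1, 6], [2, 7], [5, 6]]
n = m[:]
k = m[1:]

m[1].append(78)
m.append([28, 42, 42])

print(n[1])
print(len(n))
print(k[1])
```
[2, 7, 78]
3
[5, 6]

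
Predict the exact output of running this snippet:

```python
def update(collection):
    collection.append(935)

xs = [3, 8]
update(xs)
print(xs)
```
[3, 8, 935]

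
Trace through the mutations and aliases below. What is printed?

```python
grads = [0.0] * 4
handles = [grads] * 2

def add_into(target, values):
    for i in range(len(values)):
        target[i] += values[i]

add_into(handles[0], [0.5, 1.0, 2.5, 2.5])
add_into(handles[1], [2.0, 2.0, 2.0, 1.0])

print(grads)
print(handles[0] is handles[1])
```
[2.5, 3.0, 4.5, 3.5]
True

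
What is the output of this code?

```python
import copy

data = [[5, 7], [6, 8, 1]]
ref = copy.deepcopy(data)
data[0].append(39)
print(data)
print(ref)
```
[[5, 7, 39], [6, 8, 1]]
[[5, 7], [6, 8, 1]]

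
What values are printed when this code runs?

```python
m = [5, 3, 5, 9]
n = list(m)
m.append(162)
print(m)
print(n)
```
[5, 3, 5, 9, 162]
[5, 3, 5, 9]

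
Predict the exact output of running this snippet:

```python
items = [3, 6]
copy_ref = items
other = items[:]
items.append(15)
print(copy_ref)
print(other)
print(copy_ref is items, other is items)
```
[3, 6, 15]
[3, 6]
True False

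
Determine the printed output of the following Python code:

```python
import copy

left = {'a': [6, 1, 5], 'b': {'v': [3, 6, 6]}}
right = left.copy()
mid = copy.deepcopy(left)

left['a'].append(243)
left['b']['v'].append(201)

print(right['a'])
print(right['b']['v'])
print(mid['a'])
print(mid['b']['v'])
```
[6, 1, 5, 243]
[3, 6, 6, 201]
[6, 1, 5]
[3, 6, 6]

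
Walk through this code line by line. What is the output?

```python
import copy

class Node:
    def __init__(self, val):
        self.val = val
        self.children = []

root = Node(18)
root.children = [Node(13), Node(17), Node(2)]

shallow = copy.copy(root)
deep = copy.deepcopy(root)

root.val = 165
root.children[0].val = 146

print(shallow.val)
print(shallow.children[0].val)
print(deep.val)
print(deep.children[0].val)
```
18
146
18
13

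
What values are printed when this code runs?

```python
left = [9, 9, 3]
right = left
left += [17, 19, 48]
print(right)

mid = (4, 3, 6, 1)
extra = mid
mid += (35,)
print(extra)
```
[9, 9, 3, 17, 19, 48]
(4, 3, 6, 1)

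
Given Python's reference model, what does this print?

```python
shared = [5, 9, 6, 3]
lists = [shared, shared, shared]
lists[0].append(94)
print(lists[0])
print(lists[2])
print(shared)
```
[5, 9, 6, 3, 94]
[5, 9, 6, 3, 94]
[5, 9, 6, 3, 94]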